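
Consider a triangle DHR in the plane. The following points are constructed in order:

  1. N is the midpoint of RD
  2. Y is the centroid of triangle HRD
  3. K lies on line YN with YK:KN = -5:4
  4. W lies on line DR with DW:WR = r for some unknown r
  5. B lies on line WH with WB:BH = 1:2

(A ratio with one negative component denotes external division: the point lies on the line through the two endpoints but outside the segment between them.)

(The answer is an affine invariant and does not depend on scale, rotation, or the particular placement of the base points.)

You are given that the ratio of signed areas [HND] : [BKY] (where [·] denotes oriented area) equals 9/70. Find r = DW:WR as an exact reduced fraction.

Assign D = (0, 0), H = (1, 0), R = (0, 1) — the answer is frame-independent, so this choice is without loss of generality.
1. N is the midpoint of RD ⇒ N = (0, 1/2)
2. Y is the centroid of triangle HRD ⇒ Y = (1/3, 1/3)
3. K lies on line YN with YK:KN = -5:4 ⇒ K = (-4/3, 7/6)
4. With DW:WR = r, write λ = r/(r+1) so W = D + λ·(R−D); W is affine-linear in λ
5. B lies on line WH with WB:BH = 1:2 ⇒ B is an affine combination of earlier points and hence also affine-linear in λ
Every point depending on W is an affine combination of W and λ-independent points, so each such coordinate is linear in λ; the λ² term in each signed area is a multiple of (R−D)×(R−D) = 0, so 2·[HND] and 2·[BKY] are each linear in λ. Evaluating at λ=0 and λ=1:
  2·[HND] = 1/2,   2·[BKY] = 10/9·λ − 5/9
So [HND]:[BKY] = (1/2) / (10/9·λ − 5/9). Setting this equal to 9/70:
  1/2 = 9/70·(10/9·λ − 5/9)  ⇒  λ = 4
Then r = λ/(1−λ) = (4)/(-3) = -4/3. Check: with r = -4/3, W = (0, 4) and [HND]:[BKY] = 9/70 as required.

r = -4/3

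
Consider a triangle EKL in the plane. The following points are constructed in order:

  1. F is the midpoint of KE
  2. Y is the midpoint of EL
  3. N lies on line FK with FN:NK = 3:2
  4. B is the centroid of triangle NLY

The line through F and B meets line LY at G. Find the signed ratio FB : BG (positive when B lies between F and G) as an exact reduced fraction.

Work in coordinates with E = (0, 0), K = (1, 0), L = (0, 1).
1. F is the midpoint of KE ⇒ F = (1/2, 0)
2. Y is the midpoint of EL ⇒ Y = (0, 1/2)
3. N lies on line FK with FN:NK = 3:2 ⇒ N = (4/5, 0)
4. B is the centroid of triangle NLY ⇒ B = (4/15, 1/2)
line FB meets LY at G = (0, 15/14)
B = F + t·(G−F) with t = 7/15, so FB:BG = 7/15:8/15

FB:BG = 7/8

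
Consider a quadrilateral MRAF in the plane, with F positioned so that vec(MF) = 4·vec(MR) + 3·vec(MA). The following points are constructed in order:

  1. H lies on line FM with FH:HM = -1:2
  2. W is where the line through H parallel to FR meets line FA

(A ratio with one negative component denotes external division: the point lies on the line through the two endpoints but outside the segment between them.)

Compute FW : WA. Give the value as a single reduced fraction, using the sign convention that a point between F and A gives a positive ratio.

FW:WA = -1/3

Choose coordinates M = (0, 0), R = (1, 0), A = (0, 1), F = (4, 3).
1. H lies on line FM with FH:HM = -1:2 ⇒ H = (8, 6)
2. W is where the line through H parallel to FR meets line FA ⇒ W = (6, 4)
W = F + t·(A−F) with t = -1/2, so FW:WA = t:(1−t) = -1/2:3/2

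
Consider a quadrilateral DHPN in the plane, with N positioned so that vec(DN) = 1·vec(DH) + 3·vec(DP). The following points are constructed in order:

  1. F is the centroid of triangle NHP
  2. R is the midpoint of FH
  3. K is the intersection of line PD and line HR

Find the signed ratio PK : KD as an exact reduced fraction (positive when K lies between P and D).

PK:KD = -3/4

Set D = (0, 0), H = (1, 0), P = (0, 1), N = (1, 3); any affine frame gives the same invariant.
1. F is the centroid of triangle NHP ⇒ F = (2/3, 4/3)
2. R is the midpoint of FH ⇒ R = (5/6, 2/3)
3. K is the intersection of line PD and line HR ⇒ K = (0, 4)
K = P + t·(D−P) with t = -3, so PK:KD = t:(1−t) = -3:4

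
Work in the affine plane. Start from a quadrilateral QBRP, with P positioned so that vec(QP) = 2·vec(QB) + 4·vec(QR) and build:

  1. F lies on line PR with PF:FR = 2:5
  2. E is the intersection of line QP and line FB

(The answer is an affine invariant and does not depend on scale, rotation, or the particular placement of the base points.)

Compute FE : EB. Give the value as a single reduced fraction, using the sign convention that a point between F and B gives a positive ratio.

FE:EB = 1/7

Set Q = (0, 0), B = (1, 0), R = (0, 1), P = (2, 4); any affine frame gives the same invariant.
1. F lies on line PR with PF:FR = 2:5 ⇒ F = (10/7, 22/7)
2. E is the intersection of line QP and line FB ⇒ E = (11/8, 11/4)
E = F + t·(B−F) with t = 1/8, so FE:EB = t:(1−t) = 1/8:7/8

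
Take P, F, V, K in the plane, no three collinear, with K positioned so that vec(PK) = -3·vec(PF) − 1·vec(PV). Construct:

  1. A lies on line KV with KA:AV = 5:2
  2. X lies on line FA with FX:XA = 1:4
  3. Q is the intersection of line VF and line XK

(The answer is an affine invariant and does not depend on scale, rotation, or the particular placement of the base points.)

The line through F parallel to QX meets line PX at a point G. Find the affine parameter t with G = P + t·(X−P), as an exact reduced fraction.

Assign P = (0, 0), F = (1, 0), V = (0, 1), K = (-3, -1) — the answer is frame-independent, so this choice is without loss of generality.
1. A lies on line KV with KA:AV = 5:2 ⇒ A = (-6/7, 3/7)
2. X lies on line FA with FX:XA = 1:4 ⇒ X = (22/35, 3/35)
3. Q is the intersection of line VF and line XK ⇒ Q = (28/33, 5/33)
through F parallel to QX: direction (-254/1155, -76/1155); meets PX at G = (836/455, 114/455)
G = P + t·(X−P) with t = 38/13

t = 38/13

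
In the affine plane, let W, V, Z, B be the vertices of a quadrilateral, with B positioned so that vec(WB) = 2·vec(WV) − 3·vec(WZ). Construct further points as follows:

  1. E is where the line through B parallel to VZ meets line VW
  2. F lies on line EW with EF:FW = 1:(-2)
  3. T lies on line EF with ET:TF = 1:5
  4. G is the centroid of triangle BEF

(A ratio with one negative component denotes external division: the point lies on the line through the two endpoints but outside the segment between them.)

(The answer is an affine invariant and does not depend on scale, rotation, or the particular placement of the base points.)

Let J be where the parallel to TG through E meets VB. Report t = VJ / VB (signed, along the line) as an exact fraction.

t = 4/3

Work in coordinates with W = (0, 0), V = (1, 0), Z = (0, 1), B = (2, -3).
1. E is where the line through B parallel to VZ meets line VW ⇒ E = (-1, 0)
2. F lies on line EW with EF:FW = 1:(-2) ⇒ F = (-2, 0)
3. T lies on line EF with ET:TF = 1:5 ⇒ T = (-7/6, 0)
4. G is the centroid of triangle BEF ⇒ G = (-1/3, -1)
through E parallel to TG: direction (5/6, -1); meets VB at J = (7/3, -4)
J = V + t·(B−V) with t = 4/3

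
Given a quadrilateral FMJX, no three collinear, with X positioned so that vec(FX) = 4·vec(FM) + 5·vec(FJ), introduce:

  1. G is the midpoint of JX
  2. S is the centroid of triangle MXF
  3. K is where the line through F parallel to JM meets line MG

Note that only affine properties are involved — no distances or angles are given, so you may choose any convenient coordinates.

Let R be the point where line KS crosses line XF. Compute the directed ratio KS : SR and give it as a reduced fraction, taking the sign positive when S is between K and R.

Assign F = (0, 0), M = (1, 0), J = (0, 1), X = (4, 5) — the answer is frame-independent, so this choice is without loss of generality.
1. G is the midpoint of JX ⇒ G = (2, 3)
2. S is the centroid of triangle MXF ⇒ S = (5/3, 5/3)
3. K is where the line through F parallel to JM meets line MG ⇒ K = (3/4, -3/4)
line KS meets XF at R = (120/61, 150/61)
S = K + t·(R−K) with t = 61/81, so KS:SR = 61/81:20/81

KS:SR = 61/20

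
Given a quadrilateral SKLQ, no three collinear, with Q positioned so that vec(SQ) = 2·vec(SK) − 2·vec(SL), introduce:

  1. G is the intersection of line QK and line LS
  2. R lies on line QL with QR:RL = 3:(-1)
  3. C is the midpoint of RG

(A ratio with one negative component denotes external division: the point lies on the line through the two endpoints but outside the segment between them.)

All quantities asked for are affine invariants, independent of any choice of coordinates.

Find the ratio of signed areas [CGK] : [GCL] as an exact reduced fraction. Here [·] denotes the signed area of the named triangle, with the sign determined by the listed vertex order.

[CGK]:[GCL] = -3/2

Work in coordinates with S = (0, 0), K = (1, 0), L = (0, 1), Q = (2, -2).
1. G is the intersection of line QK and line LS ⇒ G = (0, 2)
2. R lies on line QL with QR:RL = 3:(-1) ⇒ R = (-1, 5/2)
3. C is the midpoint of RG ⇒ C = (-1/2, 9/4)
2·[CGK] = -3/4, 2·[GCL] = 1/2
[CGK]:[GCL] = -3/4:1/2 = -3/2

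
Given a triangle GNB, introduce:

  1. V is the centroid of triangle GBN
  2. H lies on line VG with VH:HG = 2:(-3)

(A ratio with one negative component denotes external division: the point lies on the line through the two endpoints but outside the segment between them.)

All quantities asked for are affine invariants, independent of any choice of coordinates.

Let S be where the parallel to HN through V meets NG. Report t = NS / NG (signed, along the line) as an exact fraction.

Assign G = (0, 0), N = (1, 0), B = (0, 1) — the answer is frame-independent, so this choice is without loss of generality.
1. V is the centroid of triangle GBN ⇒ V = (1/3, 1/3)
2. H lies on line VG with VH:HG = 2:(-3) ⇒ H = (1, 1)
through V parallel to HN: direction (0, -1); meets NG at S = (1/3, 0)
S = N + t·(G−N) with t = 2/3

t = 2/3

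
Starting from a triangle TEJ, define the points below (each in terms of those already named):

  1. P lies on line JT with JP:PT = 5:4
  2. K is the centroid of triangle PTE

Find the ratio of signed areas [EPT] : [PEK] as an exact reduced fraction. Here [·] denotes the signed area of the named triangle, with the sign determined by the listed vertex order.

[EPT]:[PEK] = -3

Set T = (0, 0), E = (1, 0), J = (0, 1); any affine frame gives the same invariant.
1. P lies on line JT with JP:PT = 5:4 ⇒ P = (0, 4/9)
2. K is the centroid of triangle PTE ⇒ K = (1/3, 4/27)
2·[EPT] = 4/9, 2·[PEK] = -4/27
[EPT]:[PEK] = 4/9:-4/27 = -3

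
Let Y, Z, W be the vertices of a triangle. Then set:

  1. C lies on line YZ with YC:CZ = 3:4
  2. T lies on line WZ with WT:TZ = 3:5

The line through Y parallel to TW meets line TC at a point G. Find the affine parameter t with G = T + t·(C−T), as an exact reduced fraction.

t = 7/4

Work in coordinates with Y = (0, 0), Z = (1, 0), W = (0, 1).
1. C lies on line YZ with YC:CZ = 3:4 ⇒ C = (3/7, 0)
2. T lies on line WZ with WT:TZ = 3:5 ⇒ T = (3/8, 5/8)
through Y parallel to TW: direction (-3/8, 3/8); meets TC at G = (15/32, -15/32)
G = T + t·(C−T) with t = 7/4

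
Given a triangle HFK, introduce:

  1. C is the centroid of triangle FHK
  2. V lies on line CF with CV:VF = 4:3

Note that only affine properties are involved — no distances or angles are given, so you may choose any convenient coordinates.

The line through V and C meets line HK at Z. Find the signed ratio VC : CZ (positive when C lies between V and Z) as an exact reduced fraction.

VC:CZ = 8/7

Assign H = (0, 0), F = (1, 0), K = (0, 1) — the answer is frame-independent, so this choice is without loss of generality.
1. C is the centroid of triangle FHK ⇒ C = (1/3, 1/3)
2. V lies on line CF with CV:VF = 4:3 ⇒ V = (5/7, 1/7)
line VC meets HK at Z = (0, 1/2)
C = V + t·(Z−V) with t = 8/15, so VC:CZ = 8/15:7/15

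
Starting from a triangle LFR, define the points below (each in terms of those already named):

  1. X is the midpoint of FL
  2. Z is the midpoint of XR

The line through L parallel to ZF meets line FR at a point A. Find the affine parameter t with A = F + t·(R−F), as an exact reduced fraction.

Choose coordinates L = (0, 0), F = (1, 0), R = (0, 1).
1. X is the midpoint of FL ⇒ X = (1/2, 0)
2. Z is the midpoint of XR ⇒ Z = (1/4, 1/2)
through L parallel to ZF: direction (3/4, -1/2); meets FR at A = (3, -2)
A = F + t·(R−F) with t = -2

t = -2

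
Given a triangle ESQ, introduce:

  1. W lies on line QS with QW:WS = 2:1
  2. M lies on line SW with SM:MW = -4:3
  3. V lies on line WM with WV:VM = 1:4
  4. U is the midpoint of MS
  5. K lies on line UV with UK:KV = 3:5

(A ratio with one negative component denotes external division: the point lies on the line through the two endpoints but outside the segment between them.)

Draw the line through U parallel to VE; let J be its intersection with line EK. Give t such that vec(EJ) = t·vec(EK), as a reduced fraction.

t = 8/5

Choose coordinates E = (0, 0), S = (1, 0), Q = (0, 1).
1. W lies on line QS with QW:WS = 2:1 ⇒ W = (2/3, 1/3)
2. M lies on line SW with SM:MW = -4:3 ⇒ M = (-1/3, 4/3)
3. V lies on line WM with WV:VM = 1:4 ⇒ V = (7/15, 8/15)
4. U is the midpoint of MS ⇒ U = (1/3, 2/3)
5. K lies on line UV with UK:KV = 3:5 ⇒ K = (23/60, 37/60)
through U parallel to VE: direction (-7/15, -8/15); meets EK at J = (46/75, 74/75)
J = E + t·(K−E) with t = 8/5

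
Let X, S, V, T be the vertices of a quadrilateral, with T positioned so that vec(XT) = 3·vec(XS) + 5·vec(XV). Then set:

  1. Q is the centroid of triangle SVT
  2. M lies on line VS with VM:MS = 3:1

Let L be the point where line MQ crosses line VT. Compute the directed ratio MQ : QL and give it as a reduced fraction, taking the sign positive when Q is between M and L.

MQ:QL = 5/4

Work in coordinates with X = (0, 0), S = (1, 0), V = (0, 1), T = (3, 5).
1. Q is the centroid of triangle SVT ⇒ Q = (4/3, 2)
2. M lies on line VS with VM:MS = 3:1 ⇒ M = (3/4, 1/4)
line MQ meets VT at L = (9/5, 17/5)
Q = M + t·(L−M) with t = 5/9, so MQ:QL = 5/9:4/9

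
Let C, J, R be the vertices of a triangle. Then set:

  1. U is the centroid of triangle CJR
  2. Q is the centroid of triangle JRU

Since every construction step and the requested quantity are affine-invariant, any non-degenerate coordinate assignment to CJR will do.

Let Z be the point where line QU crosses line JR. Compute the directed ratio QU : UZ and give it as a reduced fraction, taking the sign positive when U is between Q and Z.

Work in coordinates with C = (0, 0), J = (1, 0), R = (0, 1).
1. U is the centroid of triangle CJR ⇒ U = (1/3, 1/3)
2. Q is the centroid of triangle JRU ⇒ Q = (4/9, 4/9)
line QU meets JR at Z = (1/2, 1/2)
U = Q + t·(Z−Q) with t = -2, so QU:UZ = -2:3

QU:UZ = -2/3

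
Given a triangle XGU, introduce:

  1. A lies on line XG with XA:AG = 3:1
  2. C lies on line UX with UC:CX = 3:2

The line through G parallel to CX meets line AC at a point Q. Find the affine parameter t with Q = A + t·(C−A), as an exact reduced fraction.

t = -1/3

Assign X = (0, 0), G = (1, 0), U = (0, 1) — the answer is frame-independent, so this choice is without loss of generality.
1. A lies on line XG with XA:AG = 3:1 ⇒ A = (3/4, 0)
2. C lies on line UX with UC:CX = 3:2 ⇒ C = (0, 2/5)
through G parallel to CX: direction (0, -2/5); meets AC at Q = (1, -2/15)
Q = A + t·(C−A) with t = -1/3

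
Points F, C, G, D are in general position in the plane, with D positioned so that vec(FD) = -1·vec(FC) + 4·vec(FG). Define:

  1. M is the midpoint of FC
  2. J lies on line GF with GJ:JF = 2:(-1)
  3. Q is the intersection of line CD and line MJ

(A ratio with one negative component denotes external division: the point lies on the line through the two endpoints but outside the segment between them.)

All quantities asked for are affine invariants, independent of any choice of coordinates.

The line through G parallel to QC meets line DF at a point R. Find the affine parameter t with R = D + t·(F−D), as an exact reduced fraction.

t = 1/2

Choose coordinates F = (0, 0), C = (1, 0), G = (0, 1), D = (-1, 4).
1. M is the midpoint of FC ⇒ M = (1/2, 0)
2. J lies on line GF with GJ:JF = 2:(-1) ⇒ J = (0, -1)
3. Q is the intersection of line CD and line MJ ⇒ Q = (3/4, 1/2)
through G parallel to QC: direction (1/4, -1/2); meets DF at R = (-1/2, 2)
R = D + t·(F−D) with t = 1/2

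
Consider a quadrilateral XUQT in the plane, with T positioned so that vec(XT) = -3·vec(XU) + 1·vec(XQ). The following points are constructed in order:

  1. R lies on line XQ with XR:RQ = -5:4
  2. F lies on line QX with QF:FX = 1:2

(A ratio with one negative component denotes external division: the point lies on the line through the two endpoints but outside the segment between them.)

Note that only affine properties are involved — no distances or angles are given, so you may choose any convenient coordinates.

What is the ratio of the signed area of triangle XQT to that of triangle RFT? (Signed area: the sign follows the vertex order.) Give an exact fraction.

[XQT]:[RFT] = -3/13

Set X = (0, 0), U = (1, 0), Q = (0, 1), T = (-3, 1); any affine frame gives the same invariant.
1. R lies on line XQ with XR:RQ = -5:4 ⇒ R = (0, 5)
2. F lies on line QX with QF:FX = 1:2 ⇒ F = (0, 2/3)
2·[XQT] = 3, 2·[RFT] = -13
[XQT]:[RFT] = 3:-13 = -3/13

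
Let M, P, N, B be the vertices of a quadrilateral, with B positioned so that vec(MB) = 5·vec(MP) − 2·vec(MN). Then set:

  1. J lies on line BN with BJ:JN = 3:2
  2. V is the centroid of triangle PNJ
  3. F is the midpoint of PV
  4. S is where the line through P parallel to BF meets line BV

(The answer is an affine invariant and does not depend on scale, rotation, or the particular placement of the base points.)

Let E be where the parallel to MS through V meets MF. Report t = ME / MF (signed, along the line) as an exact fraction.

t = 50/41

Work in coordinates with M = (0, 0), P = (1, 0), N = (0, 1), B = (5, -2).
1. J lies on line BN with BJ:JN = 3:2 ⇒ J = (2, -1/5)
2. V is the centroid of triangle PNJ ⇒ V = (1, 4/15)
3. F is the midpoint of PV ⇒ F = (1, 2/15)
4. S is where the line through P parallel to BF meets line BV ⇒ S = (9, -64/15)
through V parallel to MS: direction (9, -64/15); meets MF at E = (50/41, 20/123)
E = M + t·(F−M) with t = 50/41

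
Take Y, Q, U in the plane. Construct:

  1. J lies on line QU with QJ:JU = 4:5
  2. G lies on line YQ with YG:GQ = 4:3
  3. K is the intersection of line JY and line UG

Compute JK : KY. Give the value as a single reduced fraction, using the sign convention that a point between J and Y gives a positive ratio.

JK:KY = 5/12

Work in coordinates with Y = (0, 0), Q = (1, 0), U = (0, 1).
1. J lies on line QU with QJ:JU = 4:5 ⇒ J = (5/9, 4/9)
2. G lies on line YQ with YG:GQ = 4:3 ⇒ G = (4/7, 0)
3. K is the intersection of line JY and line UG ⇒ K = (20/51, 16/51)
K = J + t·(Y−J) with t = 5/17, so JK:KY = t:(1−t) = 5/17:12/17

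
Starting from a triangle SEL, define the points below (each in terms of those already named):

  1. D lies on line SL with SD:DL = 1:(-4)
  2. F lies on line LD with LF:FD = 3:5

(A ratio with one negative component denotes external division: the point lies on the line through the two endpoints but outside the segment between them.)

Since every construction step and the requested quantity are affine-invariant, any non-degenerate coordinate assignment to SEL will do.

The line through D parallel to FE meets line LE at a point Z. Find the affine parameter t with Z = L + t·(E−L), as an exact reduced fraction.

t = 8/3

Choose coordinates S = (0, 0), E = (1, 0), L = (0, 1).
1. D lies on line SL with SD:DL = 1:(-4) ⇒ D = (0, -1/3)
2. F lies on line LD with LF:FD = 3:5 ⇒ F = (0, 1/2)
through D parallel to FE: direction (1, -1/2); meets LE at Z = (8/3, -5/3)
Z = L + t·(E−L) with t = 8/3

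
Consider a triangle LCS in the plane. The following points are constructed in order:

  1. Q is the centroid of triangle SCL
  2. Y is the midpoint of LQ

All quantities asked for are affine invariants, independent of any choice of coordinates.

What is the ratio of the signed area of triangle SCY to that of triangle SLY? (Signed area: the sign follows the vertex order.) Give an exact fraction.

Work in coordinates with L = (0, 0), C = (1, 0), S = (0, 1).
1. Q is the centroid of triangle SCL ⇒ Q = (1/3, 1/3)
2. Y is the midpoint of LQ ⇒ Y = (1/6, 1/6)
2·[SCY] = -2/3, 2·[SLY] = 1/6
[SCY]:[SLY] = -2/3:1/6 = -4

[SCY]:[SLY] = -4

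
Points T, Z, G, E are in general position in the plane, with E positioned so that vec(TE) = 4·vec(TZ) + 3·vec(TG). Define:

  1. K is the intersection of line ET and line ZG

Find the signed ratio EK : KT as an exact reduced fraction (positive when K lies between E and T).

Set T = (0, 0), Z = (1, 0), G = (0, 1), E = (4, 3); any affine frame gives the same invariant.
1. K is the intersection of line ET and line ZG ⇒ K = (4/7, 3/7)
K = E + t·(T−E) with t = 6/7, so EK:KT = t:(1−t) = 6/7:1/7

EK:KT = 6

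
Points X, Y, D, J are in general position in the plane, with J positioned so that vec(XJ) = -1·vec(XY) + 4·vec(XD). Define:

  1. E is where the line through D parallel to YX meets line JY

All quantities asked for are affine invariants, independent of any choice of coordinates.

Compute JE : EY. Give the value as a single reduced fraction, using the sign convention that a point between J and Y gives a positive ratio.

Assign X = (0, 0), Y = (1, 0), D = (0, 1), J = (-1, 4) — the answer is frame-independent, so this choice is without loss of generality.
1. E is where the line through D parallel to YX meets line JY ⇒ E = (1/2, 1)
E = J + t·(Y−J) with t = 3/4, so JE:EY = t:(1−t) = 3/4:1/4

JE:EY = 3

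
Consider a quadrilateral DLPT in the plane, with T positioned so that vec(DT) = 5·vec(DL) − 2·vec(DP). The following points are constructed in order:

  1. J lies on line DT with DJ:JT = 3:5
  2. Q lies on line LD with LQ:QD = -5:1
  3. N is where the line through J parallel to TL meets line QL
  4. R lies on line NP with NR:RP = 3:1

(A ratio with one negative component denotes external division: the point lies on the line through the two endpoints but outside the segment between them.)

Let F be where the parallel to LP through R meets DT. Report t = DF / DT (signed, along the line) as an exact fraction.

Assign D = (0, 0), L = (1, 0), P = (0, 1), T = (5, -2) — the answer is frame-independent, so this choice is without loss of generality.
1. J lies on line DT with DJ:JT = 3:5 ⇒ J = (15/8, -3/4)
2. Q lies on line LD with LQ:QD = -5:1 ⇒ Q = (-1/4, 0)
3. N is where the line through J parallel to TL meets line QL ⇒ N = (3/8, 0)
4. R lies on line NP with NR:RP = 3:1 ⇒ R = (3/32, 3/4)
through R parallel to LP: direction (-1, 1); meets DT at F = (45/32, -9/16)
F = D + t·(T−D) with t = 9/32

t = 9/32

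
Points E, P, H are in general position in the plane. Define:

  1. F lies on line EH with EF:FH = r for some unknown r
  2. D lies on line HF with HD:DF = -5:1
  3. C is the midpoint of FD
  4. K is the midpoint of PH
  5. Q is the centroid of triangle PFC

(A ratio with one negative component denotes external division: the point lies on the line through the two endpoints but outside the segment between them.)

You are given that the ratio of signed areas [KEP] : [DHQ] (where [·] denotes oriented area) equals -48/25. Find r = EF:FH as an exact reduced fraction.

Work in coordinates with E = (0, 0), P = (1, 0), H = (0, 1).
1. With EF:FH = r, write λ = r/(r+1) so F = E + λ·(H−E); F is affine-linear in λ
2. D lies on line HF with HD:DF = -5:1 ⇒ D is an affine combination of earlier points and hence also affine-linear in λ
3. C is the midpoint of FD ⇒ C is an affine combination of earlier points and hence also affine-linear in λ
4. K is the midpoint of PH ⇒ K = (1/2, 1/2)
5. Q is the centroid of triangle PFC ⇒ Q is an affine combination of earlier points and hence also affine-linear in λ
Every point depending on F is an affine combination of F and λ-independent points, so each such coordinate is linear in λ; the λ² term in each signed area is a multiple of (H−E)×(H−E) = 0, so 2·[KEP] and 2·[DHQ] are each linear in λ. Evaluating at λ=0 and λ=1:
  2·[KEP] = 1/2,   2·[DHQ] = 5/12·λ − 5/12
So [KEP]:[DHQ] = (1/2) / (5/12·λ − 5/12). Setting this equal to -48/25:
  1/2 = -48/25·(5/12·λ − 5/12)  ⇒  λ = 3/8
Then r = λ/(1−λ) = (3/8)/(5/8) = 3/5. Check: with r = 3/5, F = (0, 3/8) and [KEP]:[DHQ] = -48/25 as required.

r = 3/5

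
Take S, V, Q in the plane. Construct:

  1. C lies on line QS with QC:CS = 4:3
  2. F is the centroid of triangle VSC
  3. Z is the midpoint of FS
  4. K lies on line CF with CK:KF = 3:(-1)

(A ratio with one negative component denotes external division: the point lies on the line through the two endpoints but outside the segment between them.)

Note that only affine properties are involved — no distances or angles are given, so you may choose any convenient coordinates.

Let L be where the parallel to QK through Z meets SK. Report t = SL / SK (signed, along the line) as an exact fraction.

Choose coordinates S = (0, 0), V = (1, 0), Q = (0, 1).
1. C lies on line QS with QC:CS = 4:3 ⇒ C = (0, 3/7)
2. F is the centroid of triangle VSC ⇒ F = (1/3, 1/7)
3. Z is the midpoint of FS ⇒ Z = (1/6, 1/14)
4. K lies on line CF with CK:KF = 3:(-1) ⇒ K = (1/2, 0)
through Z parallel to QK: direction (1/2, -1); meets SK at L = (17/84, 0)
L = S + t·(K−S) with t = 17/42

t = 17/42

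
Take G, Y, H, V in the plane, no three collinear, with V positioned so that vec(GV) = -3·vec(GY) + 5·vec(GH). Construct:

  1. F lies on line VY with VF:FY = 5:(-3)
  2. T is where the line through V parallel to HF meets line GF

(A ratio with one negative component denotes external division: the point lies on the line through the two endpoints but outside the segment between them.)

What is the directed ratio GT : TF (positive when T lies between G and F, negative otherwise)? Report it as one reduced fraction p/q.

GT:TF = -19/5

Assign G = (0, 0), Y = (1, 0), H = (0, 1), V = (-3, 5) — the answer is frame-independent, so this choice is without loss of generality.
1. F lies on line VY with VF:FY = 5:(-3) ⇒ F = (7, -15/2)
2. T is where the line through V parallel to HF meets line GF ⇒ T = (19/2, -285/28)
T = G + t·(F−G) with t = 19/14, so GT:TF = t:(1−t) = 19/14:-5/14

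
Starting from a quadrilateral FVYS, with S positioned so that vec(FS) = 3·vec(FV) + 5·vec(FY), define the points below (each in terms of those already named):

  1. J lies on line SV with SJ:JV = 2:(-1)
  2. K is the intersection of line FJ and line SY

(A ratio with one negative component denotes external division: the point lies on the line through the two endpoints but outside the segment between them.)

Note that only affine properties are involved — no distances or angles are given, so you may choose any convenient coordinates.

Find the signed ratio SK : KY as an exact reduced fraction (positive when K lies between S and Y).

SK:KY = 10

Choose coordinates F = (0, 0), V = (1, 0), Y = (0, 1), S = (3, 5).
1. J lies on line SV with SJ:JV = 2:(-1) ⇒ J = (-1, -5)
2. K is the intersection of line FJ and line SY ⇒ K = (3/11, 15/11)
K = S + t·(Y−S) with t = 10/11, so SK:KY = t:(1−t) = 10/11:1/11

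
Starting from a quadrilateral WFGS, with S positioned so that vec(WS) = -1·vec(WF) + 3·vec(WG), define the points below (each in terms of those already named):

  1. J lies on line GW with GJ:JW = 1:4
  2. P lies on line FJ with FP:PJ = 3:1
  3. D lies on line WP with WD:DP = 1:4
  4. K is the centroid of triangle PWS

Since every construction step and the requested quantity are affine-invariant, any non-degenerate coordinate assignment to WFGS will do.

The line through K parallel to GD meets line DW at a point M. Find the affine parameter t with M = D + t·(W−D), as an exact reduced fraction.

Assign W = (0, 0), F = (1, 0), G = (0, 1), S = (-1, 3) — the answer is frame-independent, so this choice is without loss of generality.
1. J lies on line GW with GJ:JW = 1:4 ⇒ J = (0, 4/5)
2. P lies on line FJ with FP:PJ = 3:1 ⇒ P = (1/4, 3/5)
3. D lies on line WP with WD:DP = 1:4 ⇒ D = (1/20, 3/25)
4. K is the centroid of triangle PWS ⇒ K = (-1/4, 6/5)
through K parallel to GD: direction (1/20, -22/25); meets DW at M = (-4/25, -48/125)
M = D + t·(W−D) with t = 21/5

t = 21/5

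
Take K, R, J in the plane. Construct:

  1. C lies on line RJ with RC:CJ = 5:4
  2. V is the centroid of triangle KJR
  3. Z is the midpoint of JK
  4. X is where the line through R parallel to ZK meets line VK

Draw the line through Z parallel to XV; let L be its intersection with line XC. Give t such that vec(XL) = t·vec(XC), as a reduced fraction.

Choose coordinates K = (0, 0), R = (1, 0), J = (0, 1).
1. C lies on line RJ with RC:CJ = 5:4 ⇒ C = (4/9, 5/9)
2. V is the centroid of triangle KJR ⇒ V = (1/3, 1/3)
3. Z is the midpoint of JK ⇒ Z = (0, 1/2)
4. X is where the line through R parallel to ZK meets line VK ⇒ X = (1, 1)
through Z parallel to XV: direction (-2/3, -2/3); meets XC at L = (-3/2, -1)
L = X + t·(C−X) with t = 9/2

t = 9/2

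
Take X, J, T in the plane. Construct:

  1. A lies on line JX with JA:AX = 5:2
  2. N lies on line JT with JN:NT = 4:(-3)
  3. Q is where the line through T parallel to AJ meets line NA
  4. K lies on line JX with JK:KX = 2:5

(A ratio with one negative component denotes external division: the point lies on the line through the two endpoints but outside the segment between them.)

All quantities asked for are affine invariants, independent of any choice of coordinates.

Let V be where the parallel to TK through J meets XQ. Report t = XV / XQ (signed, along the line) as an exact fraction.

t = 28/5

Choose coordinates X = (0, 0), J = (1, 0), T = (0, 1).
1. A lies on line JX with JA:AX = 5:2 ⇒ A = (2/7, 0)
2. N lies on line JT with JN:NT = 4:(-3) ⇒ N = (-3, 4)
3. Q is where the line through T parallel to AJ meets line NA ⇒ Q = (-15/28, 1)
4. K lies on line JX with JK:KX = 2:5 ⇒ K = (5/7, 0)
through J parallel to TK: direction (5/7, -1); meets XQ at V = (-3, 28/5)
V = X + t·(Q−X) with t = 28/5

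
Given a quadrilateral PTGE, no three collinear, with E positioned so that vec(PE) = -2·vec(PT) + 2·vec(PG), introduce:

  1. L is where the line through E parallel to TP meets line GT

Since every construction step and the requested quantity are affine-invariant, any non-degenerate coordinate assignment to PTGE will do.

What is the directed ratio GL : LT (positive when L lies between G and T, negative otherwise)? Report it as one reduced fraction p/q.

Set P = (0, 0), T = (1, 0), G = (0, 1), E = (-2, 2); any affine frame gives the same invariant.
1. L is where the line through E parallel to TP meets line GT ⇒ L = (-1, 2)
L = G + t·(T−G) with t = -1, so GL:LT = t:(1−t) = -1:2

GL:LT = -1/2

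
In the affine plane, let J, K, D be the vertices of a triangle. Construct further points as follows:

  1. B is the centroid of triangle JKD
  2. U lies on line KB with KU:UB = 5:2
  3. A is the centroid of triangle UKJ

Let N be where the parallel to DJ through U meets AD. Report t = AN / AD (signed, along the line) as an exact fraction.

t = -1/32

Set J = (0, 0), K = (1, 0), D = (0, 1); any affine frame gives the same invariant.
1. B is the centroid of triangle JKD ⇒ B = (1/3, 1/3)
2. U lies on line KB with KU:UB = 5:2 ⇒ U = (11/21, 5/21)
3. A is the centroid of triangle UKJ ⇒ A = (32/63, 5/63)
through U parallel to DJ: direction (0, -1); meets AD at N = (11/21, 17/336)
N = A + t·(D−A) with t = -1/32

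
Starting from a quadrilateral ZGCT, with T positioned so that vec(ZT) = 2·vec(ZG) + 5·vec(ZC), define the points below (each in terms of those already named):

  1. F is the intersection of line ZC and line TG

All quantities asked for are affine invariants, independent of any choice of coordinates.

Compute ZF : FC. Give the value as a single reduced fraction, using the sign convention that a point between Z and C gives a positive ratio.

ZF:FC = -5/6

Choose coordinates Z = (0, 0), G = (1, 0), C = (0, 1), T = (2, 5).
1. F is the intersection of line ZC and line TG ⇒ F = (0, -5)
F = Z + t·(C−Z) with t = -5, so ZF:FC = t:(1−t) = -5:6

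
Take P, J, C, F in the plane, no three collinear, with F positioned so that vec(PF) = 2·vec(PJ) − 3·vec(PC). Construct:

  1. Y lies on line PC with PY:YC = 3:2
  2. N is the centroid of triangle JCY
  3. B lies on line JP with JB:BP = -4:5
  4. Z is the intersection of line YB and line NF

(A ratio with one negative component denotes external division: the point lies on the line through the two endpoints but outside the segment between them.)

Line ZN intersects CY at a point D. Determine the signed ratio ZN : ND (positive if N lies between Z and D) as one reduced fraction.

Assign P = (0, 0), J = (1, 0), C = (0, 1), F = (2, -3) — the answer is frame-independent, so this choice is without loss of generality.
1. Y lies on line PC with PY:YC = 3:2 ⇒ Y = (0, 3/5)
2. N is the centroid of triangle JCY ⇒ N = (1/3, 8/15)
3. B lies on line JP with JB:BP = -4:5 ⇒ B = (5, 0)
4. Z is the intersection of line YB and line NF ⇒ Z = (8/25, 351/625)
line ZN meets CY at D = (0, 31/25)
N = Z + t·(D−Z) with t = -1/24, so ZN:ND = -1/24:25/24

ZN:ND = -1/25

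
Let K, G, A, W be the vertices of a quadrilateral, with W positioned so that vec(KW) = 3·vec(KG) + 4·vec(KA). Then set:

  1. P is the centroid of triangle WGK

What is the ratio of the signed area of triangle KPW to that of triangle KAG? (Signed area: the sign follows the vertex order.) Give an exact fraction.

[KPW]:[KAG] = -4/3

Choose coordinates K = (0, 0), G = (1, 0), A = (0, 1), W = (3, 4).
1. P is the centroid of triangle WGK ⇒ P = (4/3, 4/3)
2·[KPW] = 4/3, 2·[KAG] = -1
[KPW]:[KAG] = 4/3:-1 = -4/3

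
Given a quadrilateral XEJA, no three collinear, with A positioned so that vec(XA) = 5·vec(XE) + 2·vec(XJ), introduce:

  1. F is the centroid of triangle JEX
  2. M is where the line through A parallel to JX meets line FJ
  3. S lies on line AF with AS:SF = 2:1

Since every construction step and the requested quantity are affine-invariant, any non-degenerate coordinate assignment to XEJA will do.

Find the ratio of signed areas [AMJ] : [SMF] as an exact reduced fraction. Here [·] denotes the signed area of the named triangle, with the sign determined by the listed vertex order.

Set X = (0, 0), E = (1, 0), J = (0, 1), A = (5, 2); any affine frame gives the same invariant.
1. F is the centroid of triangle JEX ⇒ F = (1/3, 1/3)
2. M is where the line through A parallel to JX meets line FJ ⇒ M = (5, -9)
3. S lies on line AF with AS:SF = 2:1 ⇒ S = (17/9, 8/9)
2·[AMJ] = -55, 2·[SMF] = -154/9
[AMJ]:[SMF] = -55:-154/9 = 45/14

[AMJ]:[SMF] = 45/14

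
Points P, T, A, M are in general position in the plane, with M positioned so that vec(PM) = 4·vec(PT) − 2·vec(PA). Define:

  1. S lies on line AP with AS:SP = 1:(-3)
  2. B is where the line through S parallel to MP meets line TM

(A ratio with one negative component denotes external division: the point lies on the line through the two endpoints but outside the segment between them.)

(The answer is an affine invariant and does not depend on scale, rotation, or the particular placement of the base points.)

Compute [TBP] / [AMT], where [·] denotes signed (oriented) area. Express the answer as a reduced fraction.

[TBP]:[AMT] = -4

Work in coordinates with P = (0, 0), T = (1, 0), A = (0, 1), M = (4, -2).
1. S lies on line AP with AS:SP = 1:(-3) ⇒ S = (0, 3/2)
2. B is where the line through S parallel to MP meets line TM ⇒ B = (-5, 4)
2·[TBP] = 4, 2·[AMT] = -1
[TBP]:[AMT] = 4:-1 = -4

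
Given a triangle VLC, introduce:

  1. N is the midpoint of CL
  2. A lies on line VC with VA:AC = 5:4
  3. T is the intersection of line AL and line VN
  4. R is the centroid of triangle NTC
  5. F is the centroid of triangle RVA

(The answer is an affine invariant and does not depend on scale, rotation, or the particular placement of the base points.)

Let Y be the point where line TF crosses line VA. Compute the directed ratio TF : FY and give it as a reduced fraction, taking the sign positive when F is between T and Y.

TF:FY = 11/4

Set V = (0, 0), L = (1, 0), C = (0, 1); any affine frame gives the same invariant.
1. N is the midpoint of CL ⇒ N = (1/2, 1/2)
2. A lies on line VC with VA:AC = 5:4 ⇒ A = (0, 5/9)
3. T is the intersection of line AL and line VN ⇒ T = (5/14, 5/14)
4. R is the centroid of triangle NTC ⇒ R = (2/7, 13/21)
5. F is the centroid of triangle RVA ⇒ F = (2/21, 74/189)
line TF meets VA at Y = (0, 40/99)
F = T + t·(Y−T) with t = 11/15, so TF:FY = 11/15:4/15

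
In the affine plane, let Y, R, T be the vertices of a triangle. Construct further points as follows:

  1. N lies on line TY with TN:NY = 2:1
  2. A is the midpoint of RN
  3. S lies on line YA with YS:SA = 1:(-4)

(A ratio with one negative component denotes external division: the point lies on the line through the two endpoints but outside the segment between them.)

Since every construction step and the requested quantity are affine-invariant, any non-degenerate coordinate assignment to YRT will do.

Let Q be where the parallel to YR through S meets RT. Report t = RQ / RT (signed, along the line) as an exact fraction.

Work in coordinates with Y = (0, 0), R = (1, 0), T = (0, 1).
1. N lies on line TY with TN:NY = 2:1 ⇒ N = (0, 1/3)
2. A is the midpoint of RN ⇒ A = (1/2, 1/6)
3. S lies on line YA with YS:SA = 1:(-4) ⇒ S = (-1/6, -1/18)
through S parallel to YR: direction (1, 0); meets RT at Q = (19/18, -1/18)
Q = R + t·(T−R) with t = -1/18

t = -1/18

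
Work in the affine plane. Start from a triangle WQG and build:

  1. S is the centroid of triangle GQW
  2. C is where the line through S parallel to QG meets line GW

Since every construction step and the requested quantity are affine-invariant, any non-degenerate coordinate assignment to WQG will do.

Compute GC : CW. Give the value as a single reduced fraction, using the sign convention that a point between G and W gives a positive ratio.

Work in coordinates with W = (0, 0), Q = (1, 0), G = (0, 1).
1. S is the centroid of triangle GQW ⇒ S = (1/3, 1/3)
2. C is where the line through S parallel to QG meets line GW ⇒ C = (0, 2/3)
C = G + t·(W−G) with t = 1/3, so GC:CW = t:(1−t) = 1/3:2/3

GC:CW = 1/2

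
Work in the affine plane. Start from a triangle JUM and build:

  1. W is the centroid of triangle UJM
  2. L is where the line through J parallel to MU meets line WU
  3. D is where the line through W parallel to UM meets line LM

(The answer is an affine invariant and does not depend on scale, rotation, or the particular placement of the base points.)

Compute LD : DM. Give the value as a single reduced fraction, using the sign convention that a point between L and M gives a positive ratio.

Work in coordinates with J = (0, 0), U = (1, 0), M = (0, 1).
1. W is the centroid of triangle UJM ⇒ W = (1/3, 1/3)
2. L is where the line through J parallel to MU meets line WU ⇒ L = (-1, 1)
3. D is where the line through W parallel to UM meets line LM ⇒ D = (-1/3, 1)
D = L + t·(M−L) with t = 2/3, so LD:DM = t:(1−t) = 2/3:1/3

LD:DM = 2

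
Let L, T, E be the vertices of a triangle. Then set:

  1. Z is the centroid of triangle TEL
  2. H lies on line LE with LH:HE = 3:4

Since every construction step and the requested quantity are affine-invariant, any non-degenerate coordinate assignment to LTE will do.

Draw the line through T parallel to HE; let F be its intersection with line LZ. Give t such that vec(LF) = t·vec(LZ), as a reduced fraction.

Work in coordinates with L = (0, 0), T = (1, 0), E = (0, 1).
1. Z is the centroid of triangle TEL ⇒ Z = (1/3, 1/3)
2. H lies on line LE with LH:HE = 3:4 ⇒ H = (0, 3/7)
through T parallel to HE: direction (0, 4/7); meets LZ at F = (1, 1)
F = L + t·(Z−L) with t = 3

t = 3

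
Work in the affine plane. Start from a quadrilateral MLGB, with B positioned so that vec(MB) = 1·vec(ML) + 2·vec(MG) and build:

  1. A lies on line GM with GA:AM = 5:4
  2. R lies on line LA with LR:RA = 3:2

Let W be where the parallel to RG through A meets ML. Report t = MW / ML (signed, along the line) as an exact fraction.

Choose coordinates M = (0, 0), L = (1, 0), G = (0, 1), B = (1, 2).
1. A lies on line GM with GA:AM = 5:4 ⇒ A = (0, 4/9)
2. R lies on line LA with LR:RA = 3:2 ⇒ R = (2/5, 4/15)
through A parallel to RG: direction (-2/5, 11/15); meets ML at W = (8/33, 0)
W = M + t·(L−M) with t = 8/33

t = 8/33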